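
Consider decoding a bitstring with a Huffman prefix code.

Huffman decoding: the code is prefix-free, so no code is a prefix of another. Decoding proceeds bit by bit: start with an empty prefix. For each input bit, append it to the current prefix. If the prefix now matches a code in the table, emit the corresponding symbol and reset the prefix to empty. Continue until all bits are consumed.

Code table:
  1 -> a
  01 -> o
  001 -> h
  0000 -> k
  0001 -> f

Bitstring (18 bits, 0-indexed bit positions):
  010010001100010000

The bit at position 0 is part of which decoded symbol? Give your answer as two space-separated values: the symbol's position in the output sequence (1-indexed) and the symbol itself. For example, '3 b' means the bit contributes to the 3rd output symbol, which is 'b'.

Answer: 1 o

Derivation:
Bit 0: prefix='0' (no match yet)
Bit 1: prefix='01' -> emit 'o', reset
Bit 2: prefix='0' (no match yet)
Bit 3: prefix='00' (no match yet)
Bit 4: prefix='001' -> emit 'h', reset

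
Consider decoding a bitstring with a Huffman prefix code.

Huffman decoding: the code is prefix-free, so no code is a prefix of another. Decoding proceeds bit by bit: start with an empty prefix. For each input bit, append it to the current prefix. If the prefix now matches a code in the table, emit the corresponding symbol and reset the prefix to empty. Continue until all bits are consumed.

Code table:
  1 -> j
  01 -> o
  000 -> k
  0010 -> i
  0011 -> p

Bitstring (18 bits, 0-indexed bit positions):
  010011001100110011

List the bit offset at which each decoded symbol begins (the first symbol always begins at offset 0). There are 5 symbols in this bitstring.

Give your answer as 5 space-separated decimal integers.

Bit 0: prefix='0' (no match yet)
Bit 1: prefix='01' -> emit 'o', reset
Bit 2: prefix='0' (no match yet)
Bit 3: prefix='00' (no match yet)
Bit 4: prefix='001' (no match yet)
Bit 5: prefix='0011' -> emit 'p', reset
Bit 6: prefix='0' (no match yet)
Bit 7: prefix='00' (no match yet)
Bit 8: prefix='001' (no match yet)
Bit 9: prefix='0011' -> emit 'p', reset
Bit 10: prefix='0' (no match yet)
Bit 11: prefix='00' (no match yet)
Bit 12: prefix='001' (no match yet)
Bit 13: prefix='0011' -> emit 'p', reset
Bit 14: prefix='0' (no match yet)
Bit 15: prefix='00' (no match yet)
Bit 16: prefix='001' (no match yet)
Bit 17: prefix='0011' -> emit 'p', reset

Answer: 0 2 6 10 14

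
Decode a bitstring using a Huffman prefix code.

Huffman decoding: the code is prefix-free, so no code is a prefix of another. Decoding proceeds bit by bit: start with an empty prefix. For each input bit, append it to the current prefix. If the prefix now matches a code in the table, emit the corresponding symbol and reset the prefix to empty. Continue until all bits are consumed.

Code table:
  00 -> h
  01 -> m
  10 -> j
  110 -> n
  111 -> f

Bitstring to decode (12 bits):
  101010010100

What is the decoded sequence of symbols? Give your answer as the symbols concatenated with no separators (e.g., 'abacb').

Bit 0: prefix='1' (no match yet)
Bit 1: prefix='10' -> emit 'j', reset
Bit 2: prefix='1' (no match yet)
Bit 3: prefix='10' -> emit 'j', reset
Bit 4: prefix='1' (no match yet)
Bit 5: prefix='10' -> emit 'j', reset
Bit 6: prefix='0' (no match yet)
Bit 7: prefix='01' -> emit 'm', reset
Bit 8: prefix='0' (no match yet)
Bit 9: prefix='01' -> emit 'm', reset
Bit 10: prefix='0' (no match yet)
Bit 11: prefix='00' -> emit 'h', reset

Answer: jjjmmh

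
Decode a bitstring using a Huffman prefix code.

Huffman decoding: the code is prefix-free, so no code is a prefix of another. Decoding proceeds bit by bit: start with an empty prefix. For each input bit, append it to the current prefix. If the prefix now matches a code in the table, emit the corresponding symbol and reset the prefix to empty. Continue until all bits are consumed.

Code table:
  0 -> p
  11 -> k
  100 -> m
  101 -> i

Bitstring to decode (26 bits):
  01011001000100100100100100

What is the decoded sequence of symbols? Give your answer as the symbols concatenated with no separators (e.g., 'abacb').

Answer: pimmpmmmmm

Derivation:
Bit 0: prefix='0' -> emit 'p', reset
Bit 1: prefix='1' (no match yet)
Bit 2: prefix='10' (no match yet)
Bit 3: prefix='101' -> emit 'i', reset
Bit 4: prefix='1' (no match yet)
Bit 5: prefix='10' (no match yet)
Bit 6: prefix='100' -> emit 'm', reset
Bit 7: prefix='1' (no match yet)
Bit 8: prefix='10' (no match yet)
Bit 9: prefix='100' -> emit 'm', reset
Bit 10: prefix='0' -> emit 'p', reset
Bit 11: prefix='1' (no match yet)
Bit 12: prefix='10' (no match yet)
Bit 13: prefix='100' -> emit 'm', reset
Bit 14: prefix='1' (no match yet)
Bit 15: prefix='10' (no match yet)
Bit 16: prefix='100' -> emit 'm', reset
Bit 17: prefix='1' (no match yet)
Bit 18: prefix='10' (no match yet)
Bit 19: prefix='100' -> emit 'm', reset
Bit 20: prefix='1' (no match yet)
Bit 21: prefix='10' (no match yet)
Bit 22: prefix='100' -> emit 'm', reset
Bit 23: prefix='1' (no match yet)
Bit 24: prefix='10' (no match yet)
Bit 25: prefix='100' -> emit 'm', reset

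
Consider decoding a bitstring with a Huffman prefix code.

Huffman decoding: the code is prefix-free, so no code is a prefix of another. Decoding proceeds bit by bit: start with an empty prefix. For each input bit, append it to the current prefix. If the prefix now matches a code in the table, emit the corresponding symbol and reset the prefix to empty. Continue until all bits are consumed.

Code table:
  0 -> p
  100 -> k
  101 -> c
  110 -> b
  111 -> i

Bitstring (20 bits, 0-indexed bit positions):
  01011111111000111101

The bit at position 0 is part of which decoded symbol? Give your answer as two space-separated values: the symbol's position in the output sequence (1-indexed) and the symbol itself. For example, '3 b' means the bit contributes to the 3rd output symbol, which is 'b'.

Bit 0: prefix='0' -> emit 'p', reset
Bit 1: prefix='1' (no match yet)
Bit 2: prefix='10' (no match yet)
Bit 3: prefix='101' -> emit 'c', reset
Bit 4: prefix='1' (no match yet)

Answer: 1 p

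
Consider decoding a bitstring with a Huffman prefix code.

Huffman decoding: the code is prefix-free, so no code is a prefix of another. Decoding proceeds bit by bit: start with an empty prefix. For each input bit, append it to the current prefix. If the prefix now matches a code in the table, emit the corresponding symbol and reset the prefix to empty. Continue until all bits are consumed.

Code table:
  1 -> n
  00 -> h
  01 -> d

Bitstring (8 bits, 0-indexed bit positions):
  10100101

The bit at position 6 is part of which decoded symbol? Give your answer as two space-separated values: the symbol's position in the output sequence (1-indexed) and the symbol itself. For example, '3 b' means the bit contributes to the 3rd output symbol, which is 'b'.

Answer: 5 d

Derivation:
Bit 0: prefix='1' -> emit 'n', reset
Bit 1: prefix='0' (no match yet)
Bit 2: prefix='01' -> emit 'd', reset
Bit 3: prefix='0' (no match yet)
Bit 4: prefix='00' -> emit 'h', reset
Bit 5: prefix='1' -> emit 'n', reset
Bit 6: prefix='0' (no match yet)
Bit 7: prefix='01' -> emit 'd', reset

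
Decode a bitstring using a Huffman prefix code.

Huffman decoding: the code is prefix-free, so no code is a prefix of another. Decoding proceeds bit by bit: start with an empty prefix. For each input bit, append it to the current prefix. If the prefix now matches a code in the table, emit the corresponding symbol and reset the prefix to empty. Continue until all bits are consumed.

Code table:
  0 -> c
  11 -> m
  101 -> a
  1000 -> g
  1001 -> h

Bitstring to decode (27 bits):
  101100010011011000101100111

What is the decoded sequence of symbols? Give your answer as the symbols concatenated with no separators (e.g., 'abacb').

Answer: aghagahm

Derivation:
Bit 0: prefix='1' (no match yet)
Bit 1: prefix='10' (no match yet)
Bit 2: prefix='101' -> emit 'a', reset
Bit 3: prefix='1' (no match yet)
Bit 4: prefix='10' (no match yet)
Bit 5: prefix='100' (no match yet)
Bit 6: prefix='1000' -> emit 'g', reset
Bit 7: prefix='1' (no match yet)
Bit 8: prefix='10' (no match yet)
Bit 9: prefix='100' (no match yet)
Bit 10: prefix='1001' -> emit 'h', reset
Bit 11: prefix='1' (no match yet)
Bit 12: prefix='10' (no match yet)
Bit 13: prefix='101' -> emit 'a', reset
Bit 14: prefix='1' (no match yet)
Bit 15: prefix='10' (no match yet)
Bit 16: prefix='100' (no match yet)
Bit 17: prefix='1000' -> emit 'g', reset
Bit 18: prefix='1' (no match yet)
Bit 19: prefix='10' (no match yet)
Bit 20: prefix='101' -> emit 'a', reset
Bit 21: prefix='1' (no match yet)
Bit 22: prefix='10' (no match yet)
Bit 23: prefix='100' (no match yet)
Bit 24: prefix='1001' -> emit 'h', reset
Bit 25: prefix='1' (no match yet)
Bit 26: prefix='11' -> emit 'm', reset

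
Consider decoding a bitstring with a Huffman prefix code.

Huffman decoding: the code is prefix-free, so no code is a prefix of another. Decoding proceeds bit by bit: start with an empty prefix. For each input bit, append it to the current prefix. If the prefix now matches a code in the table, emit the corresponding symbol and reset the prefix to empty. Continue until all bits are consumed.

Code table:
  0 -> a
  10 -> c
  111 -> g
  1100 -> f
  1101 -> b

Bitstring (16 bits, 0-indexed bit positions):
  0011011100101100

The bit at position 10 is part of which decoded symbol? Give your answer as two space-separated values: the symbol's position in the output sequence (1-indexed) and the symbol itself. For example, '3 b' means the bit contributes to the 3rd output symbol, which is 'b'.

Bit 0: prefix='0' -> emit 'a', reset
Bit 1: prefix='0' -> emit 'a', reset
Bit 2: prefix='1' (no match yet)
Bit 3: prefix='11' (no match yet)
Bit 4: prefix='110' (no match yet)
Bit 5: prefix='1101' -> emit 'b', reset
Bit 6: prefix='1' (no match yet)
Bit 7: prefix='11' (no match yet)
Bit 8: prefix='110' (no match yet)
Bit 9: prefix='1100' -> emit 'f', reset
Bit 10: prefix='1' (no match yet)
Bit 11: prefix='10' -> emit 'c', reset
Bit 12: prefix='1' (no match yet)
Bit 13: prefix='11' (no match yet)
Bit 14: prefix='110' (no match yet)

Answer: 5 c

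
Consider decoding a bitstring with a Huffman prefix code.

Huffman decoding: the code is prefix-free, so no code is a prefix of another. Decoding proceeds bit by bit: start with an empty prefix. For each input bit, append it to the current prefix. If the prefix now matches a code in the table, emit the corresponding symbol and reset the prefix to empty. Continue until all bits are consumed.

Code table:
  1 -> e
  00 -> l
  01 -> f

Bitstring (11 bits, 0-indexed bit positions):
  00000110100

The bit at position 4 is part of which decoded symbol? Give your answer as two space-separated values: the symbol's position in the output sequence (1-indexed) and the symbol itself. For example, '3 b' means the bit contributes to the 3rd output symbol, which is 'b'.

Answer: 3 f

Derivation:
Bit 0: prefix='0' (no match yet)
Bit 1: prefix='00' -> emit 'l', reset
Bit 2: prefix='0' (no match yet)
Bit 3: prefix='00' -> emit 'l', reset
Bit 4: prefix='0' (no match yet)
Bit 5: prefix='01' -> emit 'f', reset
Bit 6: prefix='1' -> emit 'e', reset
Bit 7: prefix='0' (no match yet)
Bit 8: prefix='01' -> emit 'f', reset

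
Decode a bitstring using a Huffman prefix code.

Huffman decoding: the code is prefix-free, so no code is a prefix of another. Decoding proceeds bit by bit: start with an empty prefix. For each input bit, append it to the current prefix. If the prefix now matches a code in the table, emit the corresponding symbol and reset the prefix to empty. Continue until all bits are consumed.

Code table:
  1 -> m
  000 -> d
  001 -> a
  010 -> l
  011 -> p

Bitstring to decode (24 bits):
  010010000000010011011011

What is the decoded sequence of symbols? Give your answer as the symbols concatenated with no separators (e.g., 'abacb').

Answer: llddlppp

Derivation:
Bit 0: prefix='0' (no match yet)
Bit 1: prefix='01' (no match yet)
Bit 2: prefix='010' -> emit 'l', reset
Bit 3: prefix='0' (no match yet)
Bit 4: prefix='01' (no match yet)
Bit 5: prefix='010' -> emit 'l', reset
Bit 6: prefix='0' (no match yet)
Bit 7: prefix='00' (no match yet)
Bit 8: prefix='000' -> emit 'd', reset
Bit 9: prefix='0' (no match yet)
Bit 10: prefix='00' (no match yet)
Bit 11: prefix='000' -> emit 'd', reset
Bit 12: prefix='0' (no match yet)
Bit 13: prefix='01' (no match yet)
Bit 14: prefix='010' -> emit 'l', reset
Bit 15: prefix='0' (no match yet)
Bit 16: prefix='01' (no match yet)
Bit 17: prefix='011' -> emit 'p', reset
Bit 18: prefix='0' (no match yet)
Bit 19: prefix='01' (no match yet)
Bit 20: prefix='011' -> emit 'p', reset
Bit 21: prefix='0' (no match yet)
Bit 22: prefix='01' (no match yet)
Bit 23: prefix='011' -> emit 'p', reset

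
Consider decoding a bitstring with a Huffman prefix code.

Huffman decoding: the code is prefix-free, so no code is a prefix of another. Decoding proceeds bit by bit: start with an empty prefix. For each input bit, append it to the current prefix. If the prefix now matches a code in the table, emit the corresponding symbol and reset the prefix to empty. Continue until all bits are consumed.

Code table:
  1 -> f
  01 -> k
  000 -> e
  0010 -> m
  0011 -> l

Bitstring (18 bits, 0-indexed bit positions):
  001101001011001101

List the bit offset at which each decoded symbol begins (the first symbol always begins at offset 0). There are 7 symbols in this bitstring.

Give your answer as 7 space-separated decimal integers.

Bit 0: prefix='0' (no match yet)
Bit 1: prefix='00' (no match yet)
Bit 2: prefix='001' (no match yet)
Bit 3: prefix='0011' -> emit 'l', reset
Bit 4: prefix='0' (no match yet)
Bit 5: prefix='01' -> emit 'k', reset
Bit 6: prefix='0' (no match yet)
Bit 7: prefix='00' (no match yet)
Bit 8: prefix='001' (no match yet)
Bit 9: prefix='0010' -> emit 'm', reset
Bit 10: prefix='1' -> emit 'f', reset
Bit 11: prefix='1' -> emit 'f', reset
Bit 12: prefix='0' (no match yet)
Bit 13: prefix='00' (no match yet)
Bit 14: prefix='001' (no match yet)
Bit 15: prefix='0011' -> emit 'l', reset
Bit 16: prefix='0' (no match yet)
Bit 17: prefix='01' -> emit 'k', reset

Answer: 0 4 6 10 11 12 16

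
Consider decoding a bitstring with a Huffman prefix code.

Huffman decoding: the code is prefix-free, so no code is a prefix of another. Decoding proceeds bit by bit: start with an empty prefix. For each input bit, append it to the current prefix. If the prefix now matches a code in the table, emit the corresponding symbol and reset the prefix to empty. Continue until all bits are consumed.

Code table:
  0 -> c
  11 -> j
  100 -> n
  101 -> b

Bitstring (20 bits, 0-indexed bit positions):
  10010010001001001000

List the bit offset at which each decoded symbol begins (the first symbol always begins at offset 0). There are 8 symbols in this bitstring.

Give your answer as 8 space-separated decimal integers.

Bit 0: prefix='1' (no match yet)
Bit 1: prefix='10' (no match yet)
Bit 2: prefix='100' -> emit 'n', reset
Bit 3: prefix='1' (no match yet)
Bit 4: prefix='10' (no match yet)
Bit 5: prefix='100' -> emit 'n', reset
Bit 6: prefix='1' (no match yet)
Bit 7: prefix='10' (no match yet)
Bit 8: prefix='100' -> emit 'n', reset
Bit 9: prefix='0' -> emit 'c', reset
Bit 10: prefix='1' (no match yet)
Bit 11: prefix='10' (no match yet)
Bit 12: prefix='100' -> emit 'n', reset
Bit 13: prefix='1' (no match yet)
Bit 14: prefix='10' (no match yet)
Bit 15: prefix='100' -> emit 'n', reset
Bit 16: prefix='1' (no match yet)
Bit 17: prefix='10' (no match yet)
Bit 18: prefix='100' -> emit 'n', reset
Bit 19: prefix='0' -> emit 'c', reset

Answer: 0 3 6 9 10 13 16 19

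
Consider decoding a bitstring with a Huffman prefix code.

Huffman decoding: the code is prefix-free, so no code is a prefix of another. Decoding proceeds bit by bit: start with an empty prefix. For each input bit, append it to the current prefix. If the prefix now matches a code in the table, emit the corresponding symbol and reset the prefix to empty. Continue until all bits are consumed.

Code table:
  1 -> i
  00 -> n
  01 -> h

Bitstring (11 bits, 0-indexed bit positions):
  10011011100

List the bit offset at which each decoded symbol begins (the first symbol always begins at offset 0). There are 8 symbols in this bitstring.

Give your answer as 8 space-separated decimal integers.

Bit 0: prefix='1' -> emit 'i', reset
Bit 1: prefix='0' (no match yet)
Bit 2: prefix='00' -> emit 'n', reset
Bit 3: prefix='1' -> emit 'i', reset
Bit 4: prefix='1' -> emit 'i', reset
Bit 5: prefix='0' (no match yet)
Bit 6: prefix='01' -> emit 'h', reset
Bit 7: prefix='1' -> emit 'i', reset
Bit 8: prefix='1' -> emit 'i', reset
Bit 9: prefix='0' (no match yet)
Bit 10: prefix='00' -> emit 'n', reset

Answer: 0 1 3 4 5 7 8 9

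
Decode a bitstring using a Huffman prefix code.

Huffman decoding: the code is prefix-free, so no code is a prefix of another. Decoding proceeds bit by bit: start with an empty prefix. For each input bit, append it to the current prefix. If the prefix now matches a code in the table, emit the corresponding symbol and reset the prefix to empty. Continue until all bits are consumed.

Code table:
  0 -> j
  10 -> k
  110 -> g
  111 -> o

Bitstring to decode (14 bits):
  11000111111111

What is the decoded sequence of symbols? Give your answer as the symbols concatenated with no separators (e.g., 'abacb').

Bit 0: prefix='1' (no match yet)
Bit 1: prefix='11' (no match yet)
Bit 2: prefix='110' -> emit 'g', reset
Bit 3: prefix='0' -> emit 'j', reset
Bit 4: prefix='0' -> emit 'j', reset
Bit 5: prefix='1' (no match yet)
Bit 6: prefix='11' (no match yet)
Bit 7: prefix='111' -> emit 'o', reset
Bit 8: prefix='1' (no match yet)
Bit 9: prefix='11' (no match yet)
Bit 10: prefix='111' -> emit 'o', reset
Bit 11: prefix='1' (no match yet)
Bit 12: prefix='11' (no match yet)
Bit 13: prefix='111' -> emit 'o', reset

Answer: gjjooo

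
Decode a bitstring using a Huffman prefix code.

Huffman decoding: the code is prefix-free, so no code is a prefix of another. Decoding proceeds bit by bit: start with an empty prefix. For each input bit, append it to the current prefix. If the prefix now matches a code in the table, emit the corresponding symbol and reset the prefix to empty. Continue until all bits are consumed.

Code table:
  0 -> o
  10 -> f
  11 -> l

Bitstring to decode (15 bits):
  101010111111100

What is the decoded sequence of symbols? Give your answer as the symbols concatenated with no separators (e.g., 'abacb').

Bit 0: prefix='1' (no match yet)
Bit 1: prefix='10' -> emit 'f', reset
Bit 2: prefix='1' (no match yet)
Bit 3: prefix='10' -> emit 'f', reset
Bit 4: prefix='1' (no match yet)
Bit 5: prefix='10' -> emit 'f', reset
Bit 6: prefix='1' (no match yet)
Bit 7: prefix='11' -> emit 'l', reset
Bit 8: prefix='1' (no match yet)
Bit 9: prefix='11' -> emit 'l', reset
Bit 10: prefix='1' (no match yet)
Bit 11: prefix='11' -> emit 'l', reset
Bit 12: prefix='1' (no match yet)
Bit 13: prefix='10' -> emit 'f', reset
Bit 14: prefix='0' -> emit 'o', reset

Answer: ffflllfo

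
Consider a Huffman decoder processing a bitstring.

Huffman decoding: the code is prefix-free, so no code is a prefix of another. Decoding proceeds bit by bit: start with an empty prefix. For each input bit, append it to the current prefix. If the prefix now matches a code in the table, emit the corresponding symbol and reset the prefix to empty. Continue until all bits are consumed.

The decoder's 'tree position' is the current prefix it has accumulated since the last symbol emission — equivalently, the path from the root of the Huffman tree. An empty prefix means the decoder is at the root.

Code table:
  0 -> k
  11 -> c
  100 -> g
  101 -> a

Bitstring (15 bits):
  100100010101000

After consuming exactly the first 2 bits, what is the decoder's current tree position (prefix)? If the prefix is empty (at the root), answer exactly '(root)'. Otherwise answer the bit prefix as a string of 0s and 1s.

Bit 0: prefix='1' (no match yet)
Bit 1: prefix='10' (no match yet)

Answer: 10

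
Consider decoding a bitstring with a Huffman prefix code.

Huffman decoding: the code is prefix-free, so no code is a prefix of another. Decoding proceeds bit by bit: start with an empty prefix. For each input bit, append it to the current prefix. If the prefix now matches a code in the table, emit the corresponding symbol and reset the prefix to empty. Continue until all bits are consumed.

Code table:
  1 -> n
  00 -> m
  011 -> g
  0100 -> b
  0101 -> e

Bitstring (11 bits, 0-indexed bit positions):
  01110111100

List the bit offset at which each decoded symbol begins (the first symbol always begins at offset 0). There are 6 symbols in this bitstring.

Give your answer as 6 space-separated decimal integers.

Bit 0: prefix='0' (no match yet)
Bit 1: prefix='01' (no match yet)
Bit 2: prefix='011' -> emit 'g', reset
Bit 3: prefix='1' -> emit 'n', reset
Bit 4: prefix='0' (no match yet)
Bit 5: prefix='01' (no match yet)
Bit 6: prefix='011' -> emit 'g', reset
Bit 7: prefix='1' -> emit 'n', reset
Bit 8: prefix='1' -> emit 'n', reset
Bit 9: prefix='0' (no match yet)
Bit 10: prefix='00' -> emit 'm', reset

Answer: 0 3 4 7 8 9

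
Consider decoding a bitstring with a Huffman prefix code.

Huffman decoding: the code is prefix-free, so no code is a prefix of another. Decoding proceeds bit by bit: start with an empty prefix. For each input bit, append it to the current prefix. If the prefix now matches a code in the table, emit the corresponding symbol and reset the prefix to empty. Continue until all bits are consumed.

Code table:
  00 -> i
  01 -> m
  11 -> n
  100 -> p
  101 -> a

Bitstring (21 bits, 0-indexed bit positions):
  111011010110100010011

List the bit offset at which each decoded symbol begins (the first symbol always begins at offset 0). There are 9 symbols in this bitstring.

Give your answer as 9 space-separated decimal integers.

Answer: 0 2 5 8 10 13 15 17 19

Derivation:
Bit 0: prefix='1' (no match yet)
Bit 1: prefix='11' -> emit 'n', reset
Bit 2: prefix='1' (no match yet)
Bit 3: prefix='10' (no match yet)
Bit 4: prefix='101' -> emit 'a', reset
Bit 5: prefix='1' (no match yet)
Bit 6: prefix='10' (no match yet)
Bit 7: prefix='101' -> emit 'a', reset
Bit 8: prefix='0' (no match yet)
Bit 9: prefix='01' -> emit 'm', reset
Bit 10: prefix='1' (no match yet)
Bit 11: prefix='10' (no match yet)
Bit 12: prefix='101' -> emit 'a', reset
Bit 13: prefix='0' (no match yet)
Bit 14: prefix='00' -> emit 'i', reset
Bit 15: prefix='0' (no match yet)
Bit 16: prefix='01' -> emit 'm', reset
Bit 17: prefix='0' (no match yet)
Bit 18: prefix='00' -> emit 'i', reset
Bit 19: prefix='1' (no match yet)
Bit 20: prefix='11' -> emit 'n', reset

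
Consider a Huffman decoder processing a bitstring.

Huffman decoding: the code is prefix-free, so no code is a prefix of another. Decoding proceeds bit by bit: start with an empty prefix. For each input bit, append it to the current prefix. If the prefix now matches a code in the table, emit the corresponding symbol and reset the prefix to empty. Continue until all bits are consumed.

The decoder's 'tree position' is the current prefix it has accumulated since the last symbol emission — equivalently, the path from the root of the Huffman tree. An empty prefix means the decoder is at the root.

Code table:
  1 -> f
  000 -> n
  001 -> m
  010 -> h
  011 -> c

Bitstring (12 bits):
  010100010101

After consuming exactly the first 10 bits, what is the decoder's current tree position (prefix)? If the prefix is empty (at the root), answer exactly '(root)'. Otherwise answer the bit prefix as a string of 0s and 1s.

Bit 0: prefix='0' (no match yet)
Bit 1: prefix='01' (no match yet)
Bit 2: prefix='010' -> emit 'h', reset
Bit 3: prefix='1' -> emit 'f', reset
Bit 4: prefix='0' (no match yet)
Bit 5: prefix='00' (no match yet)
Bit 6: prefix='000' -> emit 'n', reset
Bit 7: prefix='1' -> emit 'f', reset
Bit 8: prefix='0' (no match yet)
Bit 9: prefix='01' (no match yet)

Answer: 01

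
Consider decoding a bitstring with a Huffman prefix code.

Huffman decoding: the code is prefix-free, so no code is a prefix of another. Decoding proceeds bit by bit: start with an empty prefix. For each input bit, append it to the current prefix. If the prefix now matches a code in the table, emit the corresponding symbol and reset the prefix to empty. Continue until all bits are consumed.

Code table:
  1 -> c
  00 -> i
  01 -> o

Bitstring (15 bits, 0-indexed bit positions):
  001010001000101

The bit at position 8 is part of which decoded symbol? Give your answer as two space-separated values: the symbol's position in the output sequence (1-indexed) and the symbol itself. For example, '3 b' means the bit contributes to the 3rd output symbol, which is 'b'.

Bit 0: prefix='0' (no match yet)
Bit 1: prefix='00' -> emit 'i', reset
Bit 2: prefix='1' -> emit 'c', reset
Bit 3: prefix='0' (no match yet)
Bit 4: prefix='01' -> emit 'o', reset
Bit 5: prefix='0' (no match yet)
Bit 6: prefix='00' -> emit 'i', reset
Bit 7: prefix='0' (no match yet)
Bit 8: prefix='01' -> emit 'o', reset
Bit 9: prefix='0' (no match yet)
Bit 10: prefix='00' -> emit 'i', reset
Bit 11: prefix='0' (no match yet)
Bit 12: prefix='01' -> emit 'o', reset

Answer: 5 o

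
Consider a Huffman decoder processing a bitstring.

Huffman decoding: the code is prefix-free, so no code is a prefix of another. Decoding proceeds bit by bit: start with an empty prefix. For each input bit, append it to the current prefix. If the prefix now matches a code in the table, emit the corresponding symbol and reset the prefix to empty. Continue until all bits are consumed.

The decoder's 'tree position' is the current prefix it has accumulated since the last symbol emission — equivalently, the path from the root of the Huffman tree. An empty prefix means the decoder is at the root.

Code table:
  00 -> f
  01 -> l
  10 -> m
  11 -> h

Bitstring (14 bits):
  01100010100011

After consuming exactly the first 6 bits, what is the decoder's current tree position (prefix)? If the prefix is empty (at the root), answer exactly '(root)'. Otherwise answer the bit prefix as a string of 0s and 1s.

Bit 0: prefix='0' (no match yet)
Bit 1: prefix='01' -> emit 'l', reset
Bit 2: prefix='1' (no match yet)
Bit 3: prefix='10' -> emit 'm', reset
Bit 4: prefix='0' (no match yet)
Bit 5: prefix='00' -> emit 'f', reset

Answer: (root)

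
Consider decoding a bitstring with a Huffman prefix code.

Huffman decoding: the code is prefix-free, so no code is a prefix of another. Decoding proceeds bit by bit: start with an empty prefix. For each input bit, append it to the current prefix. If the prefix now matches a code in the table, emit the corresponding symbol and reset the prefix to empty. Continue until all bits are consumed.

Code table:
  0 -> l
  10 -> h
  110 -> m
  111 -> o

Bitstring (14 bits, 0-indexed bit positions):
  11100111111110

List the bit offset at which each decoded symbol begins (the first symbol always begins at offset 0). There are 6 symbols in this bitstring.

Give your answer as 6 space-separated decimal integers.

Answer: 0 3 4 5 8 11

Derivation:
Bit 0: prefix='1' (no match yet)
Bit 1: prefix='11' (no match yet)
Bit 2: prefix='111' -> emit 'o', reset
Bit 3: prefix='0' -> emit 'l', reset
Bit 4: prefix='0' -> emit 'l', reset
Bit 5: prefix='1' (no match yet)
Bit 6: prefix='11' (no match yet)
Bit 7: prefix='111' -> emit 'o', reset
Bit 8: prefix='1' (no match yet)
Bit 9: prefix='11' (no match yet)
Bit 10: prefix='111' -> emit 'o', reset
Bit 11: prefix='1' (no match yet)
Bit 12: prefix='11' (no match yet)
Bit 13: prefix='110' -> emit 'm', reset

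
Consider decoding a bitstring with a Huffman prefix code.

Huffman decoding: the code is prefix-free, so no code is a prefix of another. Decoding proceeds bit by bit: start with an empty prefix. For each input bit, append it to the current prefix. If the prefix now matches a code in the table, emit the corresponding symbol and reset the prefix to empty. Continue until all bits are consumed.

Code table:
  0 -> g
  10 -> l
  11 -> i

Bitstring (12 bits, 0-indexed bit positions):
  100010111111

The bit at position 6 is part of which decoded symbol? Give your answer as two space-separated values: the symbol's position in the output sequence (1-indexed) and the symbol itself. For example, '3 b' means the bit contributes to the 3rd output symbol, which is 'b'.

Bit 0: prefix='1' (no match yet)
Bit 1: prefix='10' -> emit 'l', reset
Bit 2: prefix='0' -> emit 'g', reset
Bit 3: prefix='0' -> emit 'g', reset
Bit 4: prefix='1' (no match yet)
Bit 5: prefix='10' -> emit 'l', reset
Bit 6: prefix='1' (no match yet)
Bit 7: prefix='11' -> emit 'i', reset
Bit 8: prefix='1' (no match yet)
Bit 9: prefix='11' -> emit 'i', reset
Bit 10: prefix='1' (no match yet)

Answer: 5 i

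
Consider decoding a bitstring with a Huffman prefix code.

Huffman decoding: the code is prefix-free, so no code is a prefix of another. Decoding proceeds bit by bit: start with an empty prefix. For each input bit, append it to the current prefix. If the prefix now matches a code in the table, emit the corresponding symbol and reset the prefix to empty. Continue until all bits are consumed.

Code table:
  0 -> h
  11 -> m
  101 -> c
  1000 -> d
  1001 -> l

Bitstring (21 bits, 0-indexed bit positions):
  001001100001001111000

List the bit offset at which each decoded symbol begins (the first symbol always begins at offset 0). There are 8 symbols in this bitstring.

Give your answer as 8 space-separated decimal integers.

Bit 0: prefix='0' -> emit 'h', reset
Bit 1: prefix='0' -> emit 'h', reset
Bit 2: prefix='1' (no match yet)
Bit 3: prefix='10' (no match yet)
Bit 4: prefix='100' (no match yet)
Bit 5: prefix='1001' -> emit 'l', reset
Bit 6: prefix='1' (no match yet)
Bit 7: prefix='10' (no match yet)
Bit 8: prefix='100' (no match yet)
Bit 9: prefix='1000' -> emit 'd', reset
Bit 10: prefix='0' -> emit 'h', reset
Bit 11: prefix='1' (no match yet)
Bit 12: prefix='10' (no match yet)
Bit 13: prefix='100' (no match yet)
Bit 14: prefix='1001' -> emit 'l', reset
Bit 15: prefix='1' (no match yet)
Bit 16: prefix='11' -> emit 'm', reset
Bit 17: prefix='1' (no match yet)
Bit 18: prefix='10' (no match yet)
Bit 19: prefix='100' (no match yet)
Bit 20: prefix='1000' -> emit 'd', reset

Answer: 0 1 2 6 10 11 15 17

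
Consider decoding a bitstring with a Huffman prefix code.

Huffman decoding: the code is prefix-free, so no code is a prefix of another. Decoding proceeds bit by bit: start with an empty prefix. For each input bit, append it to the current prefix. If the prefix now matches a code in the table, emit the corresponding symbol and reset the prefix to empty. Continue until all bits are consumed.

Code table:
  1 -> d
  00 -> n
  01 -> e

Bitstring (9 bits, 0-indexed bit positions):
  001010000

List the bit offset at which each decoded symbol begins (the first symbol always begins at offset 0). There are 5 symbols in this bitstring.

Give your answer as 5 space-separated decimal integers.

Bit 0: prefix='0' (no match yet)
Bit 1: prefix='00' -> emit 'n', reset
Bit 2: prefix='1' -> emit 'd', reset
Bit 3: prefix='0' (no match yet)
Bit 4: prefix='01' -> emit 'e', reset
Bit 5: prefix='0' (no match yet)
Bit 6: prefix='00' -> emit 'n', reset
Bit 7: prefix='0' (no match yet)
Bit 8: prefix='00' -> emit 'n', reset

Answer: 0 2 3 5 7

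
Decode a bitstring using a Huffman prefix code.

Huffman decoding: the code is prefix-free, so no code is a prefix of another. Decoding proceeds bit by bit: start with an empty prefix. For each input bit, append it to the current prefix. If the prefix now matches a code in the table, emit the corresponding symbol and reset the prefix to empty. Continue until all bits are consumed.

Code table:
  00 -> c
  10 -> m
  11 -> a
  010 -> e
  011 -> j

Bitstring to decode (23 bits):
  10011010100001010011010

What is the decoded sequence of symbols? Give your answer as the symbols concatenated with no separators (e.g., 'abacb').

Answer: mjemcemje

Derivation:
Bit 0: prefix='1' (no match yet)
Bit 1: prefix='10' -> emit 'm', reset
Bit 2: prefix='0' (no match yet)
Bit 3: prefix='01' (no match yet)
Bit 4: prefix='011' -> emit 'j', reset
Bit 5: prefix='0' (no match yet)
Bit 6: prefix='01' (no match yet)
Bit 7: prefix='010' -> emit 'e', reset
Bit 8: prefix='1' (no match yet)
Bit 9: prefix='10' -> emit 'm', reset
Bit 10: prefix='0' (no match yet)
Bit 11: prefix='00' -> emit 'c', reset
Bit 12: prefix='0' (no match yet)
Bit 13: prefix='01' (no match yet)
Bit 14: prefix='010' -> emit 'e', reset
Bit 15: prefix='1' (no match yet)
Bit 16: prefix='10' -> emit 'm', reset
Bit 17: prefix='0' (no match yet)
Bit 18: prefix='01' (no match yet)
Bit 19: prefix='011' -> emit 'j', reset
Bit 20: prefix='0' (no match yet)
Bit 21: prefix='01' (no match yet)
Bit 22: prefix='010' -> emit 'e', reset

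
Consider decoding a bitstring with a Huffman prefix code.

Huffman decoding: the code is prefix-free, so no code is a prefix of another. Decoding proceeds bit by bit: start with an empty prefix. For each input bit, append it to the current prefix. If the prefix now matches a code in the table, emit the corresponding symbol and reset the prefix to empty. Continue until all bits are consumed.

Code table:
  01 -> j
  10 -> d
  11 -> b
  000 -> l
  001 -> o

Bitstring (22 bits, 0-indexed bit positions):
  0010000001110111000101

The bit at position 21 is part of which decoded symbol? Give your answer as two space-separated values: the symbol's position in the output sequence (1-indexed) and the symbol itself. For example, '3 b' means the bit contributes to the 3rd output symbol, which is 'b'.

Answer: 9 j

Derivation:
Bit 0: prefix='0' (no match yet)
Bit 1: prefix='00' (no match yet)
Bit 2: prefix='001' -> emit 'o', reset
Bit 3: prefix='0' (no match yet)
Bit 4: prefix='00' (no match yet)
Bit 5: prefix='000' -> emit 'l', reset
Bit 6: prefix='0' (no match yet)
Bit 7: prefix='00' (no match yet)
Bit 8: prefix='000' -> emit 'l', reset
Bit 9: prefix='1' (no match yet)
Bit 10: prefix='11' -> emit 'b', reset
Bit 11: prefix='1' (no match yet)
Bit 12: prefix='10' -> emit 'd', reset
Bit 13: prefix='1' (no match yet)
Bit 14: prefix='11' -> emit 'b', reset
Bit 15: prefix='1' (no match yet)
Bit 16: prefix='10' -> emit 'd', reset
Bit 17: prefix='0' (no match yet)
Bit 18: prefix='00' (no match yet)
Bit 19: prefix='001' -> emit 'o', reset
Bit 20: prefix='0' (no match yet)
Bit 21: prefix='01' -> emit 'j', reset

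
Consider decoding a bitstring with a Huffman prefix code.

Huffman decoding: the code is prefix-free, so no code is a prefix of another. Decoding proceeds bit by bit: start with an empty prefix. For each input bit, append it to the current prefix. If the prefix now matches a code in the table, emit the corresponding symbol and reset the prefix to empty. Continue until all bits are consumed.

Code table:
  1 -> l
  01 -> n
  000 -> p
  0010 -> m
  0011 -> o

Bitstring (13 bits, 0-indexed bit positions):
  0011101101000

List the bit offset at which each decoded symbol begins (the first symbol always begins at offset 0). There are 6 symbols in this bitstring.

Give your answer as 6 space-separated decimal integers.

Bit 0: prefix='0' (no match yet)
Bit 1: prefix='00' (no match yet)
Bit 2: prefix='001' (no match yet)
Bit 3: prefix='0011' -> emit 'o', reset
Bit 4: prefix='1' -> emit 'l', reset
Bit 5: prefix='0' (no match yet)
Bit 6: prefix='01' -> emit 'n', reset
Bit 7: prefix='1' -> emit 'l', reset
Bit 8: prefix='0' (no match yet)
Bit 9: prefix='01' -> emit 'n', reset
Bit 10: prefix='0' (no match yet)
Bit 11: prefix='00' (no match yet)
Bit 12: prefix='000' -> emit 'p', reset

Answer: 0 4 5 7 8 10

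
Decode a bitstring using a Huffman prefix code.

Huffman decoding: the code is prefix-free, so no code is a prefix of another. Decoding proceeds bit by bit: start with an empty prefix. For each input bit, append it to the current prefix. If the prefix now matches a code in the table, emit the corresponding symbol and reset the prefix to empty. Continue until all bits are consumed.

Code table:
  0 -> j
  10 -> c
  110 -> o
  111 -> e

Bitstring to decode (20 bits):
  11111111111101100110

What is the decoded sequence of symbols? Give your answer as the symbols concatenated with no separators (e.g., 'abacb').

Bit 0: prefix='1' (no match yet)
Bit 1: prefix='11' (no match yet)
Bit 2: prefix='111' -> emit 'e', reset
Bit 3: prefix='1' (no match yet)
Bit 4: prefix='11' (no match yet)
Bit 5: prefix='111' -> emit 'e', reset
Bit 6: prefix='1' (no match yet)
Bit 7: prefix='11' (no match yet)
Bit 8: prefix='111' -> emit 'e', reset
Bit 9: prefix='1' (no match yet)
Bit 10: prefix='11' (no match yet)
Bit 11: prefix='111' -> emit 'e', reset
Bit 12: prefix='0' -> emit 'j', reset
Bit 13: prefix='1' (no match yet)
Bit 14: prefix='11' (no match yet)
Bit 15: prefix='110' -> emit 'o', reset
Bit 16: prefix='0' -> emit 'j', reset
Bit 17: prefix='1' (no match yet)
Bit 18: prefix='11' (no match yet)
Bit 19: prefix='110' -> emit 'o', reset

Answer: eeeejojo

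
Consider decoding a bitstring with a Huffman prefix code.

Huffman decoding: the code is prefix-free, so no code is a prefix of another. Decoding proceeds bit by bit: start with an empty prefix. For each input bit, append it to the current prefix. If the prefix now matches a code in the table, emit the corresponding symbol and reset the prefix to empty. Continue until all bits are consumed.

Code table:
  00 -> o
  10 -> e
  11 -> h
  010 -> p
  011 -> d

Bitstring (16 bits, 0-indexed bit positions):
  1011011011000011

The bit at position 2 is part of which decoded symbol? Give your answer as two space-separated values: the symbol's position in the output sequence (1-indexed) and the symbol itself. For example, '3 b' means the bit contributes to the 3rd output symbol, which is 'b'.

Bit 0: prefix='1' (no match yet)
Bit 1: prefix='10' -> emit 'e', reset
Bit 2: prefix='1' (no match yet)
Bit 3: prefix='11' -> emit 'h', reset
Bit 4: prefix='0' (no match yet)
Bit 5: prefix='01' (no match yet)
Bit 6: prefix='011' -> emit 'd', reset

Answer: 2 h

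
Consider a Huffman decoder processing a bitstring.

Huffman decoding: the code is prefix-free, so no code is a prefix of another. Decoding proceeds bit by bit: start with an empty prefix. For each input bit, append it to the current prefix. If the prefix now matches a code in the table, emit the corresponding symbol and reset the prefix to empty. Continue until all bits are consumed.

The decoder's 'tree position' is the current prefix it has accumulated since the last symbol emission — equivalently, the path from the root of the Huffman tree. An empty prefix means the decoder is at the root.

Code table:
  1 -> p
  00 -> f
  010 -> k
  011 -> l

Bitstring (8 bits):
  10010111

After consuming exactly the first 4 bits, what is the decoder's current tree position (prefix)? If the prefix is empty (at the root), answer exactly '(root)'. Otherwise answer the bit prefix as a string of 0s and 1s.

Bit 0: prefix='1' -> emit 'p', reset
Bit 1: prefix='0' (no match yet)
Bit 2: prefix='00' -> emit 'f', reset
Bit 3: prefix='1' -> emit 'p', reset

Answer: (root)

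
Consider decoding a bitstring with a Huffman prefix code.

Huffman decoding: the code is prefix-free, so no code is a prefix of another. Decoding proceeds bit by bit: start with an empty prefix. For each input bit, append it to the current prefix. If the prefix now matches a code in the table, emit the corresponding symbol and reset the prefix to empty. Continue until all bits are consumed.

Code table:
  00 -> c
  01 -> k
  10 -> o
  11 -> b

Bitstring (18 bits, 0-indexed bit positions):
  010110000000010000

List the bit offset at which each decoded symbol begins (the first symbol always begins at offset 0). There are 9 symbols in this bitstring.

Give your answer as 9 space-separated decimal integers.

Bit 0: prefix='0' (no match yet)
Bit 1: prefix='01' -> emit 'k', reset
Bit 2: prefix='0' (no match yet)
Bit 3: prefix='01' -> emit 'k', reset
Bit 4: prefix='1' (no match yet)
Bit 5: prefix='10' -> emit 'o', reset
Bit 6: prefix='0' (no match yet)
Bit 7: prefix='00' -> emit 'c', reset
Bit 8: prefix='0' (no match yet)
Bit 9: prefix='00' -> emit 'c', reset
Bit 10: prefix='0' (no match yet)
Bit 11: prefix='00' -> emit 'c', reset
Bit 12: prefix='0' (no match yet)
Bit 13: prefix='01' -> emit 'k', reset
Bit 14: prefix='0' (no match yet)
Bit 15: prefix='00' -> emit 'c', reset
Bit 16: prefix='0' (no match yet)
Bit 17: prefix='00' -> emit 'c', reset

Answer: 0 2 4 6 8 10 12 14 16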